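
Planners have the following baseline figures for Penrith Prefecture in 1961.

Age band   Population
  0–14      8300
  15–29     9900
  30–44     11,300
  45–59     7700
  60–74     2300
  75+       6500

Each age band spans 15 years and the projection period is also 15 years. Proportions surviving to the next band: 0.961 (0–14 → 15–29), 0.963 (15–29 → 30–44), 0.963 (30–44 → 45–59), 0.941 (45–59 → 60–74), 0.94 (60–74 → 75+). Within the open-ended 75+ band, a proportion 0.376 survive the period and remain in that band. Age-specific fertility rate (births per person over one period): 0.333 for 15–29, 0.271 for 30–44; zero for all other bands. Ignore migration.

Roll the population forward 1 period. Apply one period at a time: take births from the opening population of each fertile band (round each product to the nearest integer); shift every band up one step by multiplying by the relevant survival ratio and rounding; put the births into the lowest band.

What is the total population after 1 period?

Period 1:
Births: 9900 × 0.333 = 3297  |  11300 × 0.271 = 3062 → 6359
15–29: 8300 × 0.961 = 7976
30–44: 9900 × 0.963 = 9534
45–59: 11300 × 0.963 = 10882
60–74: 7700 × 0.941 = 7246
75+: 2300 × 0.94 + 6500 × 0.376 = 2162 + 2444 = 4606
→ [6359, 7976, 9534, 10882, 7246, 4606]
Total after period 1: 6359 + 7976 + 9534 + 10882 + 7246 + 4606 = 46603

46603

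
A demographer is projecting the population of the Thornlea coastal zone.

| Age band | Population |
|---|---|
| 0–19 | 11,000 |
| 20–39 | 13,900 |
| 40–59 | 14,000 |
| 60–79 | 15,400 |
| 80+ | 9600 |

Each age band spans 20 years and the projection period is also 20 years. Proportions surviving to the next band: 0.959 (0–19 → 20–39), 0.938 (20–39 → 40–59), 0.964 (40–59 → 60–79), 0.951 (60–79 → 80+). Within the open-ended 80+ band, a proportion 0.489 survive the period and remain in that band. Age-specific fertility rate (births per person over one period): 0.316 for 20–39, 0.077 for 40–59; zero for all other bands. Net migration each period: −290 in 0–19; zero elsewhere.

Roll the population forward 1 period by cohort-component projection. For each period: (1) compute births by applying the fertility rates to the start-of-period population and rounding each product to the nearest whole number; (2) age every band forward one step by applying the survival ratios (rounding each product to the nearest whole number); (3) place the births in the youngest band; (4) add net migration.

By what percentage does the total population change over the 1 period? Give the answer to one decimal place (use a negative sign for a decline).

-3.6

(Bands numbered youngest = 1 to oldest = 5.)
Period 1.
Births: 13900 × 0.316 = 4392, 14000 × 0.077 = 1078 → 5470
Band 2: 11000 × 0.959 = 10549
Band 3: 13900 × 0.938 = 13038
Band 4: 14000 × 0.964 = 13496
Band 5: 15400 × 0.951 + 9600 × 0.489 = 14645 + 4694 = 19339
Net migration: Band 1 − 290 → 5180
Giving 5180 / 10549 / 13038 / 13496 / 19339.
Total: 63900 → 61602; change = -2298; percentage change = -3.6%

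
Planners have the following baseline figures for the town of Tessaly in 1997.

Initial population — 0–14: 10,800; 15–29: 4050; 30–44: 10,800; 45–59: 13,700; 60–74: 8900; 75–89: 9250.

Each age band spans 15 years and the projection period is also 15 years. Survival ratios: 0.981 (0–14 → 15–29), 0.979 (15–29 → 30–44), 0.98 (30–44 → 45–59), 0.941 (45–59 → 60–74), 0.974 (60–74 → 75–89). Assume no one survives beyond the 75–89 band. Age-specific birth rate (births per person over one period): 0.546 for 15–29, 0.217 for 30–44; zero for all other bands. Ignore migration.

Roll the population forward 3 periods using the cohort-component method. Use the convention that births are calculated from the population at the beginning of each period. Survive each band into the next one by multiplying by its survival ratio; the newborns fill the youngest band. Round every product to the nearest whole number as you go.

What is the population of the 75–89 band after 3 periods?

[period 1]
Births: 4050 × 0.546 = 2211  |  10800 × 0.217 = 2344 ⇒ total 4555
15–29: 10800 × 0.981 = 10595
30–44: 4050 × 0.979 = 3965
45–59: 10800 × 0.98 = 10584
60–74: 13700 × 0.941 = 12892
75–89: 8900 × 0.974 = 8669
→ [4555, 10595, 3965, 10584, 12892, 8669]
[period 2]
Births: 10595 × 0.546 = 5785  |  3965 × 0.217 = 860 ⇒ total 6645
15–29: 4555 × 0.981 = 4468
30–44: 10595 × 0.979 = 10373
45–59: 3965 × 0.98 = 3886
60–74: 10584 × 0.941 = 9960
75–89: 12892 × 0.974 = 12557
→ [6645, 4468, 10373, 3886, 9960, 12557]
[period 3]
Births: 4468 × 0.546 = 2440  |  10373 × 0.217 = 2251 ⇒ total 4691
15–29: 6645 × 0.981 = 6519
30–44: 4468 × 0.979 = 4374
45–59: 10373 × 0.98 = 10166
60–74: 3886 × 0.941 = 3657
75–89: 9960 × 0.974 = 9701
→ [4691, 6519, 4374, 10166, 3657, 9701]

9701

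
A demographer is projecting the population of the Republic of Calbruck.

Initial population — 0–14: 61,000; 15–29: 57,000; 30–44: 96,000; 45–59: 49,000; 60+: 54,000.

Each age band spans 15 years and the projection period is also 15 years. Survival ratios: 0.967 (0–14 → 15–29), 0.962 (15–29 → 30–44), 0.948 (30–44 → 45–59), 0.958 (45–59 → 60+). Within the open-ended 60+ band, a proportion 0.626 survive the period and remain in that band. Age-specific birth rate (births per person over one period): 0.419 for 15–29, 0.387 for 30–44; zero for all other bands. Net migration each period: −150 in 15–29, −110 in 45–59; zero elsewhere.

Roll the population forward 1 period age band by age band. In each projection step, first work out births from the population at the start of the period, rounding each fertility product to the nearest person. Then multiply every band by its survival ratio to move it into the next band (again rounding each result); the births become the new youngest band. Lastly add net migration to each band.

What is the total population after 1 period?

Period 1:
Births: 57000 × 0.419 = 23883  |  96000 × 0.387 = 37152 — total 61035
15–29: 61000 × 0.967 = 58987
30–44: 57000 × 0.962 = 54834
45–59: 96000 × 0.948 = 91008
60+: 49000 × 0.958 + 54000 × 0.626 = 46942 + 33804 = 80746
Net migration: 15–29 − 150 → 58837; 45–59 − 110 → 90898
Population now: 0–14=61035, 15–29=58837, 30–44=54834, 45–59=90898, 60+=80746
Total after period 1: 61035 + 58837 + 54834 + 90898 + 80746 = 346350

346350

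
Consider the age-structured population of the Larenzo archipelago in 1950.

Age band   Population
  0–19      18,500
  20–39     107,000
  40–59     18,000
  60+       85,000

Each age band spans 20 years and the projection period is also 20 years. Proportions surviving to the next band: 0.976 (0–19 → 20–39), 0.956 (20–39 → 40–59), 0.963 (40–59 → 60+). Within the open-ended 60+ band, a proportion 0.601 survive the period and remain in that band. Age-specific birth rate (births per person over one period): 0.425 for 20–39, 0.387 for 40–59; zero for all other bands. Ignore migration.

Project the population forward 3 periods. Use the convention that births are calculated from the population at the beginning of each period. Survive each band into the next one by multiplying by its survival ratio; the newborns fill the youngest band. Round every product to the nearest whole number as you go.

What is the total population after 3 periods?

224028

Numbering the bands 1..4 from youngest to oldest:
— Period 1 —
Births: 107000 * 0.425 = 45475 ; 18000 * 0.387 = 6966 → total 52441
Band 2: 18500 * 0.976 = 18056
Band 3: 107000 * 0.956 = 102292
Band 4: 18000 * 0.963 + 85000 * 0.601 = 17334 + 51085 = 68419
→ [52441, 18056, 102292, 68419]
— Period 2 —
Births: 18056 * 0.425 = 7674 ; 102292 * 0.387 = 39587 → total 47261
Band 2: 52441 * 0.976 = 51182
Band 3: 18056 * 0.956 = 17262
Band 4: 102292 * 0.963 + 68419 * 0.601 = 98507 + 41120 = 139627
→ [47261, 51182, 17262, 139627]
— Period 3 —
Births: 51182 * 0.425 = 21752 ; 17262 * 0.387 = 6680 → total 28432
Band 2: 47261 * 0.976 = 46127
Band 3: 51182 * 0.956 = 48930
Band 4: 17262 * 0.963 + 139627 * 0.601 = 16623 + 83916 = 100539
→ [28432, 46127, 48930, 100539]
Total after period 3: 28432 + 46127 + 48930 + 100539 = 224028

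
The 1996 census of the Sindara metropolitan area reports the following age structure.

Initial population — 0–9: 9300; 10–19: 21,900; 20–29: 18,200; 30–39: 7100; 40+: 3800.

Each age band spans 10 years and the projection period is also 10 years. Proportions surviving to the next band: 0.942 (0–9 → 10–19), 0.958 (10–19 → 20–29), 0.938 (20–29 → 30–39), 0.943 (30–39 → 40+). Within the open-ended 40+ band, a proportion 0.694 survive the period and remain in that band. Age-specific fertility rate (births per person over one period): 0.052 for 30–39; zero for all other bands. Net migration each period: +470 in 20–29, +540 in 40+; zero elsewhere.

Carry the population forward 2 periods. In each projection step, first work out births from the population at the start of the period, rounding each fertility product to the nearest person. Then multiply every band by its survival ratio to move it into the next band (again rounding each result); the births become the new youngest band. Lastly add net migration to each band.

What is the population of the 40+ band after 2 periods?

23490

(Groups numbered youngest = 1 to oldest = 5.)
After projecting period 1:
Births: 7100 × 0.052 = 369
Group 2: 9300 × 0.942 = 8761
Group 3: 21900 × 0.958 = 20980
Group 4: 18200 × 0.938 = 17072
Group 5: 7100 × 0.943 + 3800 × 0.694 = 6695 + 2637 = 9332
Net migration: Group 3 + 470 → 21450; Group 5 + 540 → 9872
Giving 369 / 8761 / 21450 / 17072 / 9872.
After projecting period 2:
Births: 17072 × 0.052 = 888
Group 2: 369 × 0.942 = 348
Group 3: 8761 × 0.958 = 8393
Group 4: 21450 × 0.938 = 20120
Group 5: 17072 × 0.943 + 9872 × 0.694 = 16099 + 6851 = 22950
Net migration: Group 3 + 470 → 8863; Group 5 + 540 → 23490
Giving 888 / 348 / 8863 / 20120 / 23490.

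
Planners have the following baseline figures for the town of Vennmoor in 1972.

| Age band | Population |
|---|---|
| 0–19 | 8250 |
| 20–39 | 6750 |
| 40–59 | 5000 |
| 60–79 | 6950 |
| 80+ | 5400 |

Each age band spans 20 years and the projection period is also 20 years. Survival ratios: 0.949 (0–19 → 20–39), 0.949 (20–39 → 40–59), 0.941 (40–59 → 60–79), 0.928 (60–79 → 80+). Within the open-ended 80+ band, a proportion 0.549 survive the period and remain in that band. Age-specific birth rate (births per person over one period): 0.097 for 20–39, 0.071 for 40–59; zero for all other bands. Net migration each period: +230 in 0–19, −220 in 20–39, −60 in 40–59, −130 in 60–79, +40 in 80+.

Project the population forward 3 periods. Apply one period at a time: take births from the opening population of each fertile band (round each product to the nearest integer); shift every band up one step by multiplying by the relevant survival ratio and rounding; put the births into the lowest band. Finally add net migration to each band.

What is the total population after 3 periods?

Period 1:
Births: 6750 × 0.097 = 655, 5000 × 0.071 = 355 → 1010
20–39: 8250 × 0.949 = 7829
40–59: 6750 × 0.949 = 6406
60–79: 5000 × 0.941 = 4705
80+: 6950 × 0.928 + 5400 × 0.549 = 6450 + 2965 = 9415
Net migration: 0–19 + 230 → 1240; 20–39 − 220 → 7609; 40–59 − 60 → 6346; 60–79 − 130 → 4575; 80+ + 40 → 9455
Population now: 0–19=1240, 20–39=7609, 40–59=6346, 60–79=4575, 80+=9455
Period 2:
Births: 7609 × 0.097 = 738, 6346 × 0.071 = 451 → 1189
20–39: 1240 × 0.949 = 1177
40–59: 7609 × 0.949 = 7221
60–79: 6346 × 0.941 = 5972
80+: 4575 × 0.928 + 9455 × 0.549 = 4246 + 5191 = 9437
Net migration: 0–19 + 230 → 1419; 20–39 − 220 → 957; 40–59 − 60 → 7161; 60–79 − 130 → 5842; 80+ + 40 → 9477
Population now: 0–19=1419, 20–39=957, 40–59=7161, 60–79=5842, 80+=9477
Period 3:
Births: 957 × 0.097 = 93, 7161 × 0.071 = 508 → 601
20–39: 1419 × 0.949 = 1347
40–59: 957 × 0.949 = 908
60–79: 7161 × 0.941 = 6739
80+: 5842 × 0.928 + 9477 × 0.549 = 5421 + 5203 = 10624
Net migration: 0–19 + 230 → 831; 20–39 − 220 → 1127; 40–59 − 60 → 848; 60–79 − 130 → 6609; 80+ + 40 → 10664
Population now: 0–19=831, 20–39=1127, 40–59=848, 60–79=6609, 80+=10664
Total after period 3: 831 + 1127 + 848 + 6609 + 10664 = 20079

20079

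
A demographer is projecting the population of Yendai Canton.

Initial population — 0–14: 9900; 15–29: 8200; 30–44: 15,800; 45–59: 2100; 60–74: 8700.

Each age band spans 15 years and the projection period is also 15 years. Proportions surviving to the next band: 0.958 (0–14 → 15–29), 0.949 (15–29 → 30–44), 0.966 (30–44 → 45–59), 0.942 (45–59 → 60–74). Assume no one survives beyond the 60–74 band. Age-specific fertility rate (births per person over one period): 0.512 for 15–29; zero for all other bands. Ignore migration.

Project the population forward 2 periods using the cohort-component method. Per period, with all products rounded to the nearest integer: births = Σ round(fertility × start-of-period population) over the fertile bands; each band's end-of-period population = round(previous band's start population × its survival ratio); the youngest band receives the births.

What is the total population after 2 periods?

Numbering the bands 1..5 from youngest to oldest:
After projecting period 1:
Births: 8200 * 0.512 = 4198
Band 2: 9900 * 0.958 = 9484
Band 3: 8200 * 0.949 = 7782
Band 4: 15800 * 0.966 = 15263
Band 5: 2100 * 0.942 = 1978
→ [4198, 9484, 7782, 15263, 1978]
After projecting period 2:
Births: 9484 * 0.512 = 4856
Band 2: 4198 * 0.958 = 4022
Band 3: 9484 * 0.949 = 9000
Band 4: 7782 * 0.966 = 7517
Band 5: 15263 * 0.942 = 14378
→ [4856, 4022, 9000, 7517, 14378]
Total after period 2: 4856 + 4022 + 9000 + 7517 + 14378 = 39773

39773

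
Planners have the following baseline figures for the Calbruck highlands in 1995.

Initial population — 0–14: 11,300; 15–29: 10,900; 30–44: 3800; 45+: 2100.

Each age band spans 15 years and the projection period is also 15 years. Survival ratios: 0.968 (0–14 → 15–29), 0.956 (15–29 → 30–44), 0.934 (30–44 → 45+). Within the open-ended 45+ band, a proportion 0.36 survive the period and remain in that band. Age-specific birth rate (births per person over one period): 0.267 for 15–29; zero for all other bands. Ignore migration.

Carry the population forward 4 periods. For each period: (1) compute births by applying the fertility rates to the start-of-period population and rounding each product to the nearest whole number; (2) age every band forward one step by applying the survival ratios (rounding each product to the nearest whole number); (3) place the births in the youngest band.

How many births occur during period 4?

(Bands numbered youngest = 1 to oldest = 4.)
— Period 1 —
Births: 10900 × 0.267 = 2910
Band 2: 11300 × 0.968 = 10938
Band 3: 10900 × 0.956 = 10420
Band 4: 3800 × 0.934 + 2100 × 0.36 = 3549 + 756 = 4305
→ [2910, 10938, 10420, 4305]
— Period 2 —
Births: 10938 × 0.267 = 2920
Band 2: 2910 × 0.968 = 2817
Band 3: 10938 × 0.956 = 10457
Band 4: 10420 × 0.934 + 4305 × 0.36 = 9732 + 1550 = 11282
→ [2920, 2817, 10457, 11282]
— Period 3 —
Births: 2817 × 0.267 = 752
Band 2: 2920 × 0.968 = 2827
Band 3: 2817 × 0.956 = 2693
Band 4: 10457 × 0.934 + 11282 × 0.36 = 9767 + 4062 = 13829
→ [752, 2827, 2693, 13829]
— Period 4 —
Births: 2827 × 0.267 = 755
Band 2: 752 × 0.968 = 728
Band 3: 2827 × 0.956 = 2703
Band 4: 2693 × 0.934 + 13829 × 0.36 = 2515 + 4978 = 7493
→ [755, 728, 2703, 7493]

755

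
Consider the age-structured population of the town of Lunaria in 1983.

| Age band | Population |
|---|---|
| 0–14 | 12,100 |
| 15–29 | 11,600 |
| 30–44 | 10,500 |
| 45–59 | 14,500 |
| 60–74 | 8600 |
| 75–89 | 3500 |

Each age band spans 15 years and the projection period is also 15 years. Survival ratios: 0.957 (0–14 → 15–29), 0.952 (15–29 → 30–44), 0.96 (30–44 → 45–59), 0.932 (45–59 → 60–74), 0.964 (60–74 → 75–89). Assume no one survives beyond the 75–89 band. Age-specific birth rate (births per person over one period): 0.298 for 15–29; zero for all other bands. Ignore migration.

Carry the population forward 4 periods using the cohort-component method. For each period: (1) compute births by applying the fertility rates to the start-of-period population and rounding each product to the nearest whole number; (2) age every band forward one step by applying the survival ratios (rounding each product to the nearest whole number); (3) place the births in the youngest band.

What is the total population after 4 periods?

27482

(Groups numbered youngest = 1 to oldest = 6.)
Period 1.
Births: 11600 * 0.298 = 3457
Group 2: 12100 * 0.957 = 11580
Group 3: 11600 * 0.952 = 11043
Group 4: 10500 * 0.96 = 10080
Group 5: 14500 * 0.932 = 13514
Group 6: 8600 * 0.964 = 8290
Population now: 0–14=3457, 15–29=11580, 30–44=11043, 45–59=10080, 60–74=13514, 75–89=8290
Period 2.
Births: 11580 * 0.298 = 3451
Group 2: 3457 * 0.957 = 3308
Group 3: 11580 * 0.952 = 11024
Group 4: 11043 * 0.96 = 10601
Group 5: 10080 * 0.932 = 9395
Group 6: 13514 * 0.964 = 13027
Population now: 0–14=3451, 15–29=3308, 30–44=11024, 45–59=10601, 60–74=9395, 75–89=13027
Period 3.
Births: 3308 * 0.298 = 986
Group 2: 3451 * 0.957 = 3303
Group 3: 3308 * 0.952 = 3149
Group 4: 11024 * 0.96 = 10583
Group 5: 10601 * 0.932 = 9880
Group 6: 9395 * 0.964 = 9057
Population now: 0–14=986, 15–29=3303, 30–44=3149, 45–59=10583, 60–74=9880, 75–89=9057
Period 4.
Births: 3303 * 0.298 = 984
Group 2: 986 * 0.957 = 944
Group 3: 3303 * 0.952 = 3144
Group 4: 3149 * 0.96 = 3023
Group 5: 10583 * 0.932 = 9863
Group 6: 9880 * 0.964 = 9524
Population now: 0–14=984, 15–29=944, 30–44=3144, 45–59=3023, 60–74=9863, 75–89=9524
Total after period 4: 984 + 944 + 3144 + 3023 + 9863 + 9524 = 27482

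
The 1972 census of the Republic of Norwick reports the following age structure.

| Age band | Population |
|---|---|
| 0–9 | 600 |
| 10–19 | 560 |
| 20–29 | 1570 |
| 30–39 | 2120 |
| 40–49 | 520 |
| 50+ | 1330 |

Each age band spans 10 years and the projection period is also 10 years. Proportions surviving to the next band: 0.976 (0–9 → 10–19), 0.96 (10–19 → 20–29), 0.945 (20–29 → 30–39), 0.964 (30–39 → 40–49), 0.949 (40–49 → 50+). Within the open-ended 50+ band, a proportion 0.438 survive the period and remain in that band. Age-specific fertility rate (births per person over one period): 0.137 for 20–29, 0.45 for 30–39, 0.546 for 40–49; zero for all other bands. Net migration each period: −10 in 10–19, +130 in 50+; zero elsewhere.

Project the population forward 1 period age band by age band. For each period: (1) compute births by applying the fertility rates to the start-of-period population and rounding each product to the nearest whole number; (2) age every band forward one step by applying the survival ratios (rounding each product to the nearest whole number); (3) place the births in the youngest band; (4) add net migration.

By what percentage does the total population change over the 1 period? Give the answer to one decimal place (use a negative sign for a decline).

[period 1]
Births: 1570 × 0.137 = 215, 2120 × 0.45 = 954, 520 × 0.546 = 284 → total 1453
10–19: 600 × 0.976 = 586
20–29: 560 × 0.96 = 538
30–39: 1570 × 0.945 = 1484
40–49: 2120 × 0.964 = 2044
50+: 520 × 0.949 + 1330 × 0.438 = 493 + 583 = 1076
Net migration: 10–19 − 10 → 576; 50+ + 130 → 1206
End of period: [1453, 576, 538, 1484, 2044, 1206]
Total: 6700 → 7301; change = 601; percentage change = 9.0%

9.0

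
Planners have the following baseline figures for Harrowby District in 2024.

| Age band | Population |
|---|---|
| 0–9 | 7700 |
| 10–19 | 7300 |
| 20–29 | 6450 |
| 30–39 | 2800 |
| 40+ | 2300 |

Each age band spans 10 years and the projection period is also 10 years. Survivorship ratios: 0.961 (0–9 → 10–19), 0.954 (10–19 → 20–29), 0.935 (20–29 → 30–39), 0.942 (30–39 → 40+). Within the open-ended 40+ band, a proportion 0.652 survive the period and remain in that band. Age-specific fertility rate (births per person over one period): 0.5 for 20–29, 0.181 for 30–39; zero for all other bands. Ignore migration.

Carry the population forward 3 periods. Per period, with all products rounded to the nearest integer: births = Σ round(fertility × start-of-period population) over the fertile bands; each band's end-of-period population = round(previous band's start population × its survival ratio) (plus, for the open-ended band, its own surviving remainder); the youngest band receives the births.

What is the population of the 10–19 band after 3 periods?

4396

Numbering the groups 1..5 from youngest to oldest:
Period 1:
Births: 6450 × 0.5 = 3225, 2800 × 0.181 = 507 — total 3732
Group 2: 7700 × 0.961 = 7400
Group 3: 7300 × 0.954 = 6964
Group 4: 6450 × 0.935 = 6031
Group 5: 2800 × 0.942 + 2300 × 0.652 = 2638 + 1500 = 4138
Population now: 0–9=3732, 10–19=7400, 20–29=6964, 30–39=6031, 40+=4138
Period 2:
Births: 6964 × 0.5 = 3482, 6031 × 0.181 = 1092 — total 4574
Group 2: 3732 × 0.961 = 3586
Group 3: 7400 × 0.954 = 7060
Group 4: 6964 × 0.935 = 6511
Group 5: 6031 × 0.942 + 4138 × 0.652 = 5681 + 2698 = 8379
Population now: 0–9=4574, 10–19=3586, 20–29=7060, 30–39=6511, 40+=8379
Period 3:
Births: 7060 × 0.5 = 3530, 6511 × 0.181 = 1178 — total 4708
Group 2: 4574 × 0.961 = 4396
Group 3: 3586 × 0.954 = 3421
Group 4: 7060 × 0.935 = 6601
Group 5: 6511 × 0.942 + 8379 × 0.652 = 6133 + 5463 = 11596
Population now: 0–9=4708, 10–19=4396, 20–29=3421, 30–39=6601, 40+=11596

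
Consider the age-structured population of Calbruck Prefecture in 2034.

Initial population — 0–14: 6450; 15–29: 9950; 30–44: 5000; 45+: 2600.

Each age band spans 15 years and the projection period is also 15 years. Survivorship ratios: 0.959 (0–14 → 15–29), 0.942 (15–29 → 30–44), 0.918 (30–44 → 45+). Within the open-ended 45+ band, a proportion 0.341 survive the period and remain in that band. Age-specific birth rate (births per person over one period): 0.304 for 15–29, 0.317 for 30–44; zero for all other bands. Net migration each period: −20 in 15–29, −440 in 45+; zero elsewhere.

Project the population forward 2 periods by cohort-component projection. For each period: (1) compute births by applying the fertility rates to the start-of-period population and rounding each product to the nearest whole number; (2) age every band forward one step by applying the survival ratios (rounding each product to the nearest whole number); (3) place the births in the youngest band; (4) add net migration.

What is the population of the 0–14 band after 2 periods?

Let band 1 be 0–14 through band 4 = 45+.
After projecting period 1:
Births: 9950 × 0.304 = 3025, 5000 × 0.317 = 1585 → total 4610
Band 2: 6450 × 0.959 = 6186
Band 3: 9950 × 0.942 = 9373
Band 4: 5000 × 0.918 + 2600 × 0.341 = 4590 + 887 = 5477
Net migration: Band 2 − 20 → 6166; Band 4 − 440 → 5037
End of period: [4610, 6166, 9373, 5037]
After projecting period 2:
Births: 6166 × 0.304 = 1874, 9373 × 0.317 = 2971 → total 4845
Band 2: 4610 × 0.959 = 4421
Band 3: 6166 × 0.942 = 5808
Band 4: 9373 × 0.918 + 5037 × 0.341 = 8604 + 1718 = 10322
Net migration: Band 2 − 20 → 4401; Band 4 − 440 → 9882
End of period: [4845, 4401, 5808, 9882]

4845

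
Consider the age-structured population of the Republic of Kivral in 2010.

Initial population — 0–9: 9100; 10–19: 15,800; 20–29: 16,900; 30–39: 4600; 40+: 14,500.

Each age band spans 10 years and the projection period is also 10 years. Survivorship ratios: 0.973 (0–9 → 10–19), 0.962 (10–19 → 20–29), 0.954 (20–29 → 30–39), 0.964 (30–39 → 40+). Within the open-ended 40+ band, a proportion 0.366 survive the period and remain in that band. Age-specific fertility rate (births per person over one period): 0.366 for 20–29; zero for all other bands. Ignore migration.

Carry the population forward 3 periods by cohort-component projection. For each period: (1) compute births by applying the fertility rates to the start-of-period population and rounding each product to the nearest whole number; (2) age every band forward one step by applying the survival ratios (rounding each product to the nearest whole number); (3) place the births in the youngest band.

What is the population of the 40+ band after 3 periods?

After projecting period 1:
Births: 16900 × 0.366 = 6185
10–19: 9100 × 0.973 = 8854
20–29: 15800 × 0.962 = 15200
30–39: 16900 × 0.954 = 16123
40+: 4600 × 0.964 + 14500 × 0.366 = 4434 + 5307 = 9741
→ [6185, 8854, 15200, 16123, 9741]
After projecting period 2:
Births: 15200 × 0.366 = 5563
10–19: 6185 × 0.973 = 6018
20–29: 8854 × 0.962 = 8518
30–39: 15200 × 0.954 = 14501
40+: 16123 × 0.964 + 9741 × 0.366 = 15543 + 3565 = 19108
→ [5563, 6018, 8518, 14501, 19108]
After projecting period 3:
Births: 8518 × 0.366 = 3118
10–19: 5563 × 0.973 = 5413
20–29: 6018 × 0.962 = 5789
30–39: 8518 × 0.954 = 8126
40+: 14501 × 0.964 + 19108 × 0.366 = 13979 + 6994 = 20973
→ [3118, 5413, 5789, 8126, 20973]

20973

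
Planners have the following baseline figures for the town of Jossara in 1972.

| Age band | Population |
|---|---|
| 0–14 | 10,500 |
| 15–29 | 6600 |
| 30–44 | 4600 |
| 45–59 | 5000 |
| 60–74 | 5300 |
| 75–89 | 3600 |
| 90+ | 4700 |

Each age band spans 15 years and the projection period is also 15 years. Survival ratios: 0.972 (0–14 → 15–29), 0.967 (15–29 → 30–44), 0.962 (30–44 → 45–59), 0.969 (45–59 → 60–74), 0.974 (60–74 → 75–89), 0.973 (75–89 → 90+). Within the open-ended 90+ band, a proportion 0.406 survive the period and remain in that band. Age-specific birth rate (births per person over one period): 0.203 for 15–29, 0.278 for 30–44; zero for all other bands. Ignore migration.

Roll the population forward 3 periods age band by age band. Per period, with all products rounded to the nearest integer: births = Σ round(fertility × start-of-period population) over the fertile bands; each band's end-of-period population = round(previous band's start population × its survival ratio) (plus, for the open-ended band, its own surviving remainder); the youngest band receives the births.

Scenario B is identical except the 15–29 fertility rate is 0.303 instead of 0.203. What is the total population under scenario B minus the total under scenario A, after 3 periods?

Let band 1 be 0–14 through band 7 = 90+.
— Period 1 —
Births: 6600 × 0.203 = 1340 ; 4600 × 0.278 = 1279 — total 2619
Band 2: 10500 × 0.972 = 10206
Band 3: 6600 × 0.967 = 6382
Band 4: 4600 × 0.962 = 4425
Band 5: 5000 × 0.969 = 4845
Band 6: 5300 × 0.974 = 5162
Band 7: 3600 × 0.973 + 4700 × 0.406 = 3503 + 1908 = 5411
Giving 2619 / 10206 / 6382 / 4425 / 4845 / 5162 / 5411.
— Period 2 —
Births: 10206 × 0.203 = 2072 ; 6382 × 0.278 = 1774 — total 3846
Band 2: 2619 × 0.972 = 2546
Band 3: 10206 × 0.967 = 9869
Band 4: 6382 × 0.962 = 6139
Band 5: 4425 × 0.969 = 4288
Band 6: 4845 × 0.974 = 4719
Band 7: 5162 × 0.973 + 5411 × 0.406 = 5023 + 2197 = 7220
Giving 3846 / 2546 / 9869 / 6139 / 4288 / 4719 / 7220.
— Period 3 —
Births: 2546 × 0.203 = 517 ; 9869 × 0.278 = 2744 — total 3261
Band 2: 3846 × 0.972 = 3738
Band 3: 2546 × 0.967 = 2462
Band 4: 9869 × 0.962 = 9494
Band 5: 6139 × 0.969 = 5949
Band 6: 4288 × 0.974 = 4177
Band 7: 4719 × 0.973 + 7220 × 0.406 = 4592 + 2931 = 7523
Giving 3261 / 3738 / 2462 / 9494 / 5949 / 4177 / 7523.
Scenario A total after 3 periods: 36604
Scenario B projection —
— Period 1 —
Births: 6600 × 0.303 = 2000 ; 4600 × 0.278 = 1279 — total 3279
Band 2: 10500 × 0.972 = 10206
Band 3: 6600 × 0.967 = 6382
Band 4: 4600 × 0.962 = 4425
Band 5: 5000 × 0.969 = 4845
Band 6: 5300 × 0.974 = 5162
Band 7: 3600 × 0.973 + 4700 × 0.406 = 3503 + 1908 = 5411
Giving 3279 / 10206 / 6382 / 4425 / 4845 / 5162 / 5411.
— Period 2 —
Births: 10206 × 0.303 = 3092 ; 6382 × 0.278 = 1774 — total 4866
Band 2: 3279 × 0.972 = 3187
Band 3: 10206 × 0.967 = 9869
Band 4: 6382 × 0.962 = 6139
Band 5: 4425 × 0.969 = 4288
Band 6: 4845 × 0.974 = 4719
Band 7: 5162 × 0.973 + 5411 × 0.406 = 5023 + 2197 = 7220
Giving 4866 / 3187 / 9869 / 6139 / 4288 / 4719 / 7220.
— Period 3 —
Births: 3187 × 0.303 = 966 ; 9869 × 0.278 = 2744 — total 3710
Band 2: 4866 × 0.972 = 4730
Band 3: 3187 × 0.967 = 3082
Band 4: 9869 × 0.962 = 9494
Band 5: 6139 × 0.969 = 5949
Band 6: 4288 × 0.974 = 4177
Band 7: 4719 × 0.973 + 7220 × 0.406 = 4592 + 2931 = 7523
Giving 3710 / 4730 / 3082 / 9494 / 5949 / 4177 / 7523.
Scenario B total after 3 periods: 38665
Difference B − A = 38665 − 36604 = 2061

2061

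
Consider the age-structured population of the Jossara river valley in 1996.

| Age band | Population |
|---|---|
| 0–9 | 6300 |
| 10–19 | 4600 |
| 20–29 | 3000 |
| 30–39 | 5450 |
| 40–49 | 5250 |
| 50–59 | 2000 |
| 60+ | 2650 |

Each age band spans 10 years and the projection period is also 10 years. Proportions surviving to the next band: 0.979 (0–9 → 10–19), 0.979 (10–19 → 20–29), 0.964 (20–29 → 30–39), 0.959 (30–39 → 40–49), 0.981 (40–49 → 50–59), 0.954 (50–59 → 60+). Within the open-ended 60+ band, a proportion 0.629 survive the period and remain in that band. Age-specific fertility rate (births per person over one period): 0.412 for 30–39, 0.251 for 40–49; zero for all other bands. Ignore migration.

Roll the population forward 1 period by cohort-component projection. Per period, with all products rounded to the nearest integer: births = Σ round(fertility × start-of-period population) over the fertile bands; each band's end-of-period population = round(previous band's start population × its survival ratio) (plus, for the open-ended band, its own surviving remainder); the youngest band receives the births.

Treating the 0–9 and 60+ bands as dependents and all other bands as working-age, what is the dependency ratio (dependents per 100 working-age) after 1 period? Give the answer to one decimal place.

29.8

— Period 1 —
Births: 5450 × 0.412 = 2245 ; 5250 × 0.251 = 1318 ⇒ total 3563
10–19: 6300 × 0.979 = 6168
20–29: 4600 × 0.979 = 4503
30–39: 3000 × 0.964 = 2892
40–49: 5450 × 0.959 = 5227
50–59: 5250 × 0.981 = 5150
60+: 2000 × 0.954 + 2650 × 0.629 = 1908 + 1667 = 3575
→ [3563, 6168, 4503, 2892, 5227, 5150, 3575]
Dependents (band 0–9 + band 60+) = 3563 + 3575 = 7138; working-age = 23940; ratio = 7138/23940 × 100 = 29.8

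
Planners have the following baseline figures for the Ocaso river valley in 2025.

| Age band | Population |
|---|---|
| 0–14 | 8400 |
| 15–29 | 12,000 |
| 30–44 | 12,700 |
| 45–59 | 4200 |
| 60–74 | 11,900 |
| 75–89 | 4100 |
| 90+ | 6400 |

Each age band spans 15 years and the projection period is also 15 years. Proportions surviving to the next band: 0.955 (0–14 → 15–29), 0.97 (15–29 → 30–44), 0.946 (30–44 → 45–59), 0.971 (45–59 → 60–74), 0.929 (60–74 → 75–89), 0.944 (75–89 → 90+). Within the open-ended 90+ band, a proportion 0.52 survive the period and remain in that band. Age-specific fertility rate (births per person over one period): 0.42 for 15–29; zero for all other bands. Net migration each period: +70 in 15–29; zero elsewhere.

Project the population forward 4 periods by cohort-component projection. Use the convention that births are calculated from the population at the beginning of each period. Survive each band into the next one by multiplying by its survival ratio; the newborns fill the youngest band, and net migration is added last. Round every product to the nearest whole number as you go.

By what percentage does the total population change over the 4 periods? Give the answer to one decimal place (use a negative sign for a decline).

-26.0

Call the bands 1 to 7, youngest first.
Period 1:
Births: 12000 × 0.42 = 5040
Band 2: 8400 × 0.955 = 8022
Band 3: 12000 × 0.97 = 11640
Band 4: 12700 × 0.946 = 12014
Band 5: 4200 × 0.971 = 4078
Band 6: 11900 × 0.929 = 11055
Band 7: 4100 × 0.944 + 6400 × 0.52 = 3870 + 3328 = 7198
Net migration: Band 2 + 70 → 8092
End of period: [5040, 8092, 11640, 12014, 4078, 11055, 7198]
Period 2:
Births: 8092 × 0.42 = 3399
Band 2: 5040 × 0.955 = 4813
Band 3: 8092 × 0.97 = 7849
Band 4: 11640 × 0.946 = 11011
Band 5: 12014 × 0.971 = 11666
Band 6: 4078 × 0.929 = 3788
Band 7: 11055 × 0.944 + 7198 × 0.52 = 10436 + 3743 = 14179
Net migration: Band 2 + 70 → 4883
End of period: [3399, 4883, 7849, 11011, 11666, 3788, 14179]
Period 3:
Births: 4883 × 0.42 = 2051
Band 2: 3399 × 0.955 = 3246
Band 3: 4883 × 0.97 = 4737
Band 4: 7849 × 0.946 = 7425
Band 5: 11011 × 0.971 = 10692
Band 6: 11666 × 0.929 = 10838
Band 7: 3788 × 0.944 + 14179 × 0.52 = 3576 + 7373 = 10949
Net migration: Band 2 + 70 → 3316
End of period: [2051, 3316, 4737, 7425, 10692, 10838, 10949]
Period 4:
Births: 3316 × 0.42 = 1393
Band 2: 2051 × 0.955 = 1959
Band 3: 3316 × 0.97 = 3217
Band 4: 4737 × 0.946 = 4481
Band 5: 7425 × 0.971 = 7210
Band 6: 10692 × 0.929 = 9933
Band 7: 10838 × 0.944 + 10949 × 0.52 = 10231 + 5693 = 15924
Net migration: Band 2 + 70 → 2029
End of period: [1393, 2029, 3217, 4481, 7210, 9933, 15924]
Total: 59700 → 44187; change = -15513; percentage change = -26.0%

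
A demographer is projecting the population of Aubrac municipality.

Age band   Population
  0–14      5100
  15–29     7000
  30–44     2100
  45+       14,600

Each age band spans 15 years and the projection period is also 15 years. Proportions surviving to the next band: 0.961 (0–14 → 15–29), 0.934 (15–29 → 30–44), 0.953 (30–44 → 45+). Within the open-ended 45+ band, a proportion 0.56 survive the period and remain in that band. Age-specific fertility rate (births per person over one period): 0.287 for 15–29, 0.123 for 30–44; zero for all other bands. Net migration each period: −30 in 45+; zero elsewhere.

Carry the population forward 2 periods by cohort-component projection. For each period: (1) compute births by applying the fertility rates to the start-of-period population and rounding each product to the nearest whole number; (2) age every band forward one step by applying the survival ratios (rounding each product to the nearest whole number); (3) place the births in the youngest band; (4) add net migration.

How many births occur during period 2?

Call the bands 1 to 4, youngest first.
Period 1.
Births: 7000 × 0.287 = 2009  |  2100 × 0.123 = 258 → 2267
Band 2: 5100 × 0.961 = 4901
Band 3: 7000 × 0.934 = 6538
Band 4: 2100 × 0.953 + 14600 × 0.56 = 2001 + 8176 = 10177
Net migration: Band 4 − 30 → 10147
Population now: 0–14=2267, 15–29=4901, 30–44=6538, 45+=10147
Period 2.
Births: 4901 × 0.287 = 1407  |  6538 × 0.123 = 804 → 2211
Band 2: 2267 × 0.961 = 2179
Band 3: 4901 × 0.934 = 4578
Band 4: 6538 × 0.953 + 10147 × 0.56 = 6231 + 5682 = 11913
Net migration: Band 4 − 30 → 11883
Population now: 0–14=2211, 15–29=2179, 30–44=4578, 45+=11883

2211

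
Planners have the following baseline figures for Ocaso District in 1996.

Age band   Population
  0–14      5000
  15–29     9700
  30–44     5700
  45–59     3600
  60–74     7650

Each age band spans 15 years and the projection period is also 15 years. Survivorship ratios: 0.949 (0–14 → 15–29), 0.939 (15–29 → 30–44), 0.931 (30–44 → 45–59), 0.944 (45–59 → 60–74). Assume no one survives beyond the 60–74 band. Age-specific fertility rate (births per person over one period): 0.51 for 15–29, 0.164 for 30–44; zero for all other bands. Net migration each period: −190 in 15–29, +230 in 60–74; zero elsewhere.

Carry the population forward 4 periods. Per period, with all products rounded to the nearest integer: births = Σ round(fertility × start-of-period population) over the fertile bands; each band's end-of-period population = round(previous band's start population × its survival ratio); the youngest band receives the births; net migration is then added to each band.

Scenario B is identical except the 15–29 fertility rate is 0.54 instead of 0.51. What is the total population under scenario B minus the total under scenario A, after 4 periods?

874

— Period 1 —
Births: 9700 × 0.51 = 4947  |  5700 × 0.164 = 935 → total 5882
15–29: 5000 × 0.949 = 4745
30–44: 9700 × 0.939 = 9108
45–59: 5700 × 0.931 = 5307
60–74: 3600 × 0.944 = 3398
Net migration: 15–29 − 190 → 4555; 60–74 + 230 → 3628
Giving 5882 / 4555 / 9108 / 5307 / 3628.
— Period 2 —
Births: 4555 × 0.51 = 2323  |  9108 × 0.164 = 1494 → total 3817
15–29: 5882 × 0.949 = 5582
30–44: 4555 × 0.939 = 4277
45–59: 9108 × 0.931 = 8480
60–74: 5307 × 0.944 = 5010
Net migration: 15–29 − 190 → 5392; 60–74 + 230 → 5240
Giving 3817 / 5392 / 4277 / 8480 / 5240.
— Period 3 —
Births: 5392 × 0.51 = 2750  |  4277 × 0.164 = 701 → total 3451
15–29: 3817 × 0.949 = 3622
30–44: 5392 × 0.939 = 5063
45–59: 4277 × 0.931 = 3982
60–74: 8480 × 0.944 = 8005
Net migration: 15–29 − 190 → 3432; 60–74 + 230 → 8235
Giving 3451 / 3432 / 5063 / 3982 / 8235.
— Period 4 —
Births: 3432 × 0.51 = 1750  |  5063 × 0.164 = 830 → total 2580
15–29: 3451 × 0.949 = 3275
30–44: 3432 × 0.939 = 3223
45–59: 5063 × 0.931 = 4714
60–74: 3982 × 0.944 = 3759
Net migration: 15–29 − 190 → 3085; 60–74 + 230 → 3989
Giving 2580 / 3085 / 3223 / 4714 / 3989.
Scenario A total after 4 periods: 17591
Scenario B projection —
— Period 1 —
Births: 9700 × 0.54 = 5238  |  5700 × 0.164 = 935 → total 6173
15–29: 5000 × 0.949 = 4745
30–44: 9700 × 0.939 = 9108
45–59: 5700 × 0.931 = 5307
60–74: 3600 × 0.944 = 3398
Net migration: 15–29 − 190 → 4555; 60–74 + 230 → 3628
Giving 6173 / 4555 / 9108 / 5307 / 3628.
— Period 2 —
Births: 4555 × 0.54 = 2460  |  9108 × 0.164 = 1494 → total 3954
15–29: 6173 × 0.949 = 5858
30–44: 4555 × 0.939 = 4277
45–59: 9108 × 0.931 = 8480
60–74: 5307 × 0.944 = 5010
Net migration: 15–29 − 190 → 5668; 60–74 + 230 → 5240
Giving 3954 / 5668 / 4277 / 8480 / 5240.
— Period 3 —
Births: 5668 × 0.54 = 3061  |  4277 × 0.164 = 701 → total 3762
15–29: 3954 × 0.949 = 3752
30–44: 5668 × 0.939 = 5322
45–59: 4277 × 0.931 = 3982
60–74: 8480 × 0.944 = 8005
Net migration: 15–29 − 190 → 3562; 60–74 + 230 → 8235
Giving 3762 / 3562 / 5322 / 3982 / 8235.
— Period 4 —
Births: 3562 × 0.54 = 1923  |  5322 × 0.164 = 873 → total 2796
15–29: 3762 × 0.949 = 3570
30–44: 3562 × 0.939 = 3345
45–59: 5322 × 0.931 = 4955
60–74: 3982 × 0.944 = 3759
Net migration: 15–29 − 190 → 3380; 60–74 + 230 → 3989
Giving 2796 / 3380 / 3345 / 4955 / 3989.
Scenario B total after 4 periods: 18465
Difference B − A = 18465 − 17591 = 874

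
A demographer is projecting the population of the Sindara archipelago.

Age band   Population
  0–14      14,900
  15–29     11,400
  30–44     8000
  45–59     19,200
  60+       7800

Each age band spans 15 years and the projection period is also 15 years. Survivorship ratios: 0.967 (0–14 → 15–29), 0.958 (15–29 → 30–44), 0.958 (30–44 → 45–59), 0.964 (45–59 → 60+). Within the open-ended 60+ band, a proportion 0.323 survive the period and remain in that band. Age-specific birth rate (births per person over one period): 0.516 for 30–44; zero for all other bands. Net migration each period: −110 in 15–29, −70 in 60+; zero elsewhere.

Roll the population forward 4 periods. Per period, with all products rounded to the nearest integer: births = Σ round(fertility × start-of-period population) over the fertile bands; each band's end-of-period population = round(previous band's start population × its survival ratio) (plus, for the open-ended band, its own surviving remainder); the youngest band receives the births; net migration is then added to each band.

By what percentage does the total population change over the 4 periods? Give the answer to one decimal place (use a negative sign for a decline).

Numbering the bands 1..5 from youngest to oldest:
Period 1.
Births: 8000 × 0.516 = 4128
Band 2: 14900 × 0.967 = 14408
Band 3: 11400 × 0.958 = 10921
Band 4: 8000 × 0.958 = 7664
Band 5: 19200 × 0.964 + 7800 × 0.323 = 18509 + 2519 = 21028
Net migration: Band 2 − 110 → 14298; Band 5 − 70 → 20958
End of period: [4128, 14298, 10921, 7664, 20958]
Period 2.
Births: 10921 × 0.516 = 5635
Band 2: 4128 × 0.967 = 3992
Band 3: 14298 × 0.958 = 13697
Band 4: 10921 × 0.958 = 10462
Band 5: 7664 × 0.964 + 20958 × 0.323 = 7388 + 6769 = 14157
Net migration: Band 2 − 110 → 3882; Band 5 − 70 → 14087
End of period: [5635, 3882, 13697, 10462, 14087]
Period 3.
Births: 13697 × 0.516 = 7068
Band 2: 5635 × 0.967 = 5449
Band 3: 3882 × 0.958 = 3719
Band 4: 13697 × 0.958 = 13122
Band 5: 10462 × 0.964 + 14087 × 0.323 = 10085 + 4550 = 14635
Net migration: Band 2 − 110 → 5339; Band 5 − 70 → 14565
End of period: [7068, 5339, 3719, 13122, 14565]
Period 4.
Births: 3719 × 0.516 = 1919
Band 2: 7068 × 0.967 = 6835
Band 3: 5339 × 0.958 = 5115
Band 4: 3719 × 0.958 = 3563
Band 5: 13122 × 0.964 + 14565 × 0.323 = 12650 + 4704 = 17354
Net migration: Band 2 − 110 → 6725; Band 5 − 70 → 17284
End of period: [1919, 6725, 5115, 3563, 17284]
Total: 61300 → 34606; change = -26694; percentage change = -43.5%

-43.5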